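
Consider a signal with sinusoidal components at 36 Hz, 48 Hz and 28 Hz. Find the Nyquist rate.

Highest-frequency component: 48 Hz.
Nyquist rate = 2 × 48 Hz = 96 Hz.

96 Hz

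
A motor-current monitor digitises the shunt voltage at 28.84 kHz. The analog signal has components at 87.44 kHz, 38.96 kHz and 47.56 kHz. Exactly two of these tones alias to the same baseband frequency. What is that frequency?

10.12 kHz

fs/2 = 14.42 kHz.
87.44 kHz mod fs = 0.92 kHz.
0.92 kHz ≤ fs/2 = 14.42 kHz, appears at 0.92 kHz.
38.96 kHz mod fs = 10.12 kHz.
10.12 kHz ≤ fs/2 = 14.42 kHz, appears at 10.12 kHz.
47.56 kHz mod fs = 18.72 kHz.
18.72 kHz > fs/2 = 14.42 kHz, folds to fs − 18.72 kHz = 10.12 kHz.
38.96 kHz and 47.56 kHz both map to 10.12 kHz.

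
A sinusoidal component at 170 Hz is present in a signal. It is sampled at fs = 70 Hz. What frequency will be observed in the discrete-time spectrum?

170 Hz mod fs = 30 Hz.
30 Hz ≤ fs/2 = 35 Hz, appears at 30 Hz.

30 Hz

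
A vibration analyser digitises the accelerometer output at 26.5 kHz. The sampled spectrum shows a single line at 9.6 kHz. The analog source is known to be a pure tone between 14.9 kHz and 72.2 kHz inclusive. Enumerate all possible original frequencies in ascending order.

Frequencies that alias to 9.6 kHz are k·fs ± 9.6 kHz for integer k ≥ 0.
k=0: 9.6 kHz.
k=1: 16.9 kHz, 36.1 kHz.
k=2: 43.4 kHz, 62.6 kHz.
k=3: 69.9 kHz, 89.1 kHz.
k=4: 96.4 kHz, 115.6 kHz.
Within [14.9 kHz, 72.2 kHz]: 16.9 kHz, 36.1 kHz, 43.4 kHz, 62.6 kHz, 69.9 kHz.

16.9 kHz, 36.1 kHz, 43.4 kHz, 62.6 kHz, 69.9 kHz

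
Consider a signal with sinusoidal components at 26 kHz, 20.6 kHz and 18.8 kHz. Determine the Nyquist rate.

Highest-frequency component: 26 kHz.
Nyquist rate = 2 × 26 kHz = 52 kHz.

52 kHz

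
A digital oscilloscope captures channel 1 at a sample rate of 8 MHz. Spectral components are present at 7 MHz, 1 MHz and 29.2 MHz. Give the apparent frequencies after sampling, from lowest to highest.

fs/2 = 4 MHz.
7 MHz > fs/2 = 4 MHz, folds to fs − 7 MHz = 1 MHz.
1 MHz ≤ fs/2 = 4 MHz, passes unchanged.
29.2 MHz mod fs = 5.2 MHz.
5.2 MHz > fs/2 = 4 MHz, folds to fs − 5.2 MHz = 2.8 MHz.
Distinct values: {1 MHz, 2.8 MHz}.

1 MHz, 2.8 MHz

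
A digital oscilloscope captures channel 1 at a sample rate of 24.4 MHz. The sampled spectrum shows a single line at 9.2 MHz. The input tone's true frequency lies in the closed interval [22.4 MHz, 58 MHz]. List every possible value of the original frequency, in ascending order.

33.6 MHz, 39.6 MHz, 58 MHz

Frequencies that alias to 9.2 MHz are k·fs ± 9.2 MHz for integer k ≥ 0.
k=0: 9.2 MHz.
k=1: 15.2 MHz, 33.6 MHz.
k=2: 39.6 MHz, 58 MHz.
k=3: 64 MHz, 82.4 MHz.
Within [22.4 MHz, 58 MHz]: 33.6 MHz, 39.6 MHz, 58 MHz.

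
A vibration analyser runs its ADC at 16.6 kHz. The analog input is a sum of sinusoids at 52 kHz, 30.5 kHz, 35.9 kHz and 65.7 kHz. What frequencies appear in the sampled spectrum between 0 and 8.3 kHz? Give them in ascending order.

0.7 kHz, 2.2 kHz, 2.7 kHz

fs/2 = 8.3 kHz.
52 kHz mod fs = 2.2 kHz.
2.2 kHz ≤ fs/2 = 8.3 kHz, appears at 2.2 kHz.
30.5 kHz mod fs = 13.9 kHz.
13.9 kHz > fs/2 = 8.3 kHz, folds to fs − 13.9 kHz = 2.7 kHz.
35.9 kHz mod fs = 2.7 kHz.
2.7 kHz ≤ fs/2 = 8.3 kHz, appears at 2.7 kHz.
65.7 kHz mod fs = 15.9 kHz.
15.9 kHz > fs/2 = 8.3 kHz, folds to fs − 15.9 kHz = 0.7 kHz.
Distinct values: {0.7 kHz, 2.2 kHz, 2.7 kHz}.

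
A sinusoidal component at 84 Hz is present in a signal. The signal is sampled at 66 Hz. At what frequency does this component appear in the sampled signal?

84 Hz mod fs = 18 Hz.
18 Hz ≤ fs/2 = 33 Hz, appears at 18 Hz.

18 Hz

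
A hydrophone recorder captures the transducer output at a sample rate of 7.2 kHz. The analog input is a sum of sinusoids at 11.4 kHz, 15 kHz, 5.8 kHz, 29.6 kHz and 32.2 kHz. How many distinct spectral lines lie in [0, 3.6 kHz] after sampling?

fs/2 = 3.6 kHz.
11.4 kHz mod fs = 4.2 kHz.
4.2 kHz > fs/2 = 3.6 kHz, folds to fs − 4.2 kHz = 3 kHz.
15 kHz mod fs = 0.6 kHz.
0.6 kHz ≤ fs/2 = 3.6 kHz, appears at 0.6 kHz.
5.8 kHz > fs/2 = 3.6 kHz, folds to fs − 5.8 kHz = 1.4 kHz.
29.6 kHz mod fs = 0.8 kHz.
0.8 kHz ≤ fs/2 = 3.6 kHz, appears at 0.8 kHz.
32.2 kHz mod fs = 3.4 kHz.
3.4 kHz ≤ fs/2 = 3.6 kHz, appears at 3.4 kHz.
Distinct values: {0.6 kHz, 0.8 kHz, 1.4 kHz, 3 kHz, 3.4 kHz} → 5.

5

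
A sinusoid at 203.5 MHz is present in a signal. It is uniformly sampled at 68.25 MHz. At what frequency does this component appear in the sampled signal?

203.5 MHz mod fs = 67 MHz.
67 MHz > fs/2 = 34.125 MHz, folds to fs − 67 MHz = 1.25 MHz.

1.25 MHz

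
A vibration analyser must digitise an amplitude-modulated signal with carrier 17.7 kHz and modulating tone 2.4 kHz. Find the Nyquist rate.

40.2 kHz

AM sidebands sit at fc ± fm = 15.3 kHz and 20.1 kHz.
Highest-frequency component: 20.1 kHz.
Nyquist rate = 2 × 20.1 kHz = 40.2 kHz.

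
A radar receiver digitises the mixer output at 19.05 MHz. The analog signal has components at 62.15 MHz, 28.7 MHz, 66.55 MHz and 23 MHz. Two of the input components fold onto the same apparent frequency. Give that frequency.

fs/2 = 9.525 MHz.
62.15 MHz mod fs = 5 MHz.
5 MHz ≤ fs/2 = 9.525 MHz, appears at 5 MHz.
28.7 MHz mod fs = 9.65 MHz.
9.65 MHz > fs/2 = 9.525 MHz, folds to fs − 9.65 MHz = 9.4 MHz.
66.55 MHz mod fs = 9.4 MHz.
9.4 MHz ≤ fs/2 = 9.525 MHz, appears at 9.4 MHz.
23 MHz mod fs = 3.95 MHz.
3.95 MHz ≤ fs/2 = 9.525 MHz, appears at 3.95 MHz.
28.7 MHz and 66.55 MHz both map to 9.4 MHz.

9.4 MHz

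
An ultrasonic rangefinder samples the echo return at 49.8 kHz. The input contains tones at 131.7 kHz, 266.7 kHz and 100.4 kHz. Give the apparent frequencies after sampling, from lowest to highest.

fs/2 = 24.9 kHz.
131.7 kHz mod fs = 32.1 kHz.
32.1 kHz > fs/2 = 24.9 kHz, folds to fs − 32.1 kHz = 17.7 kHz.
266.7 kHz mod fs = 17.7 kHz.
17.7 kHz ≤ fs/2 = 24.9 kHz, appears at 17.7 kHz.
100.4 kHz mod fs = 0.8 kHz.
0.8 kHz ≤ fs/2 = 24.9 kHz, appears at 0.8 kHz.
Distinct values: {0.8 kHz, 17.7 kHz}.

0.8 kHz, 17.7 kHz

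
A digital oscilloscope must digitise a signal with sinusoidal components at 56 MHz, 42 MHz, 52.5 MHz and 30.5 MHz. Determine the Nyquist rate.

112 MHz

Highest-frequency component: 56 MHz.
Nyquist rate = 2 × 56 MHz = 112 MHz.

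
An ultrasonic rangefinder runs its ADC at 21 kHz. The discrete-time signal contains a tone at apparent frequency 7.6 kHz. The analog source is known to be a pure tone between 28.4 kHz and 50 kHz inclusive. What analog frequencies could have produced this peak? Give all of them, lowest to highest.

Frequencies that alias to 7.6 kHz are k·fs ± 7.6 kHz for integer k ≥ 0.
k=0: 7.6 kHz.
k=1: 13.4 kHz, 28.6 kHz.
k=2: 34.4 kHz, 49.6 kHz.
k=3: 55.4 kHz, 70.6 kHz.
Within [28.4 kHz, 50 kHz]: 28.6 kHz, 34.4 kHz, 49.6 kHz.

28.6 kHz, 34.4 kHz, 49.6 kHz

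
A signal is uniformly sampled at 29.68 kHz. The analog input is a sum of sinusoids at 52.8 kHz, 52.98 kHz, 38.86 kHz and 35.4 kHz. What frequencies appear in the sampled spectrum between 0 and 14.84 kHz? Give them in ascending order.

5.72 kHz, 6.38 kHz, 6.56 kHz, 9.18 kHz

fs/2 = 14.84 kHz.
52.8 kHz mod fs = 23.12 kHz.
23.12 kHz > fs/2 = 14.84 kHz, folds to fs − 23.12 kHz = 6.56 kHz.
52.98 kHz mod fs = 23.3 kHz.
23.3 kHz > fs/2 = 14.84 kHz, folds to fs − 23.3 kHz = 6.38 kHz.
38.86 kHz mod fs = 9.18 kHz.
9.18 kHz ≤ fs/2 = 14.84 kHz, appears at 9.18 kHz.
35.4 kHz mod fs = 5.72 kHz.
5.72 kHz ≤ fs/2 = 14.84 kHz, appears at 5.72 kHz.
Distinct values: {5.72 kHz, 6.38 kHz, 6.56 kHz, 9.18 kHz}.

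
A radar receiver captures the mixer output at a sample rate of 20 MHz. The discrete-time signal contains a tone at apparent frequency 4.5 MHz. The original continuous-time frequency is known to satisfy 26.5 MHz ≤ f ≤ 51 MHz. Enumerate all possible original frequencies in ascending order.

Frequencies that alias to 4.5 MHz are k·fs ± 4.5 MHz for integer k ≥ 0.
k=0: 4.5 MHz.
k=1: 15.5 MHz, 24.5 MHz.
k=2: 35.5 MHz, 44.5 MHz.
k=3: 55.5 MHz, 64.5 MHz.
Within [26.5 MHz, 51 MHz]: 35.5 MHz, 44.5 MHz.

35.5 MHz, 44.5 MHz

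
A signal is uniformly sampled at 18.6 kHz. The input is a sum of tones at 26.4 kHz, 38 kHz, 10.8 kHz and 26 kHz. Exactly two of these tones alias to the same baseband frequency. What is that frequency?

7.8 kHz

fs/2 = 9.3 kHz.
26.4 kHz mod fs = 7.8 kHz.
7.8 kHz ≤ fs/2 = 9.3 kHz, appears at 7.8 kHz.
38 kHz mod fs = 0.8 kHz.
0.8 kHz ≤ fs/2 = 9.3 kHz, appears at 0.8 kHz.
10.8 kHz > fs/2 = 9.3 kHz, folds to fs − 10.8 kHz = 7.8 kHz.
26 kHz mod fs = 7.4 kHz.
7.4 kHz ≤ fs/2 = 9.3 kHz, appears at 7.4 kHz.
10.8 kHz and 26.4 kHz both map to 7.8 kHz.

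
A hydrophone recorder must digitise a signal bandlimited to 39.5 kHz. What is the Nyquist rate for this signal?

79 kHz

Nyquist rate = 2 × 39.5 kHz = 79 kHz.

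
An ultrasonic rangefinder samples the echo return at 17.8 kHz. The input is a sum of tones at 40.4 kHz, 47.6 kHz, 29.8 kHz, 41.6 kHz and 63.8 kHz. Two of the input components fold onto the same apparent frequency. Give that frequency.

fs/2 = 8.9 kHz.
40.4 kHz mod fs = 4.8 kHz.
4.8 kHz ≤ fs/2 = 8.9 kHz, appears at 4.8 kHz.
47.6 kHz mod fs = 12 kHz.
12 kHz > fs/2 = 8.9 kHz, folds to fs − 12 kHz = 5.8 kHz.
29.8 kHz mod fs = 12 kHz.
12 kHz > fs/2 = 8.9 kHz, folds to fs − 12 kHz = 5.8 kHz.
41.6 kHz mod fs = 6 kHz.
6 kHz ≤ fs/2 = 8.9 kHz, appears at 6 kHz.
63.8 kHz mod fs = 10.4 kHz.
10.4 kHz > fs/2 = 8.9 kHz, folds to fs − 10.4 kHz = 7.4 kHz.
29.8 kHz and 47.6 kHz both map to 5.8 kHz.

5.8 kHz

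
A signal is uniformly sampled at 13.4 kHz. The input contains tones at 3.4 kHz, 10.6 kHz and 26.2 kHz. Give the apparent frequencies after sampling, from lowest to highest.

fs/2 = 6.7 kHz.
3.4 kHz ≤ fs/2 = 6.7 kHz, passes unchanged.
10.6 kHz > fs/2 = 6.7 kHz, folds to fs − 10.6 kHz = 2.8 kHz.
26.2 kHz mod fs = 12.8 kHz.
12.8 kHz > fs/2 = 6.7 kHz, folds to fs − 12.8 kHz = 0.6 kHz.
Distinct values: {0.6 kHz, 2.8 kHz, 3.4 kHz}.

0.6 kHz, 2.8 kHz, 3.4 kHz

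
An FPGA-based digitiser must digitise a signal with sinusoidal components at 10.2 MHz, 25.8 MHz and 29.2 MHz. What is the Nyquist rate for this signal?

58.4 MHz

Highest-frequency component: 29.2 MHz.
Nyquist rate = 2 × 29.2 MHz = 58.4 MHz.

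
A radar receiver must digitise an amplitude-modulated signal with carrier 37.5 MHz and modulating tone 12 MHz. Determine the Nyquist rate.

99 MHz

AM sidebands sit at fc ± fm = 25.5 MHz and 49.5 MHz.
Highest-frequency component: 49.5 MHz.
Nyquist rate = 2 × 49.5 MHz = 99 MHz.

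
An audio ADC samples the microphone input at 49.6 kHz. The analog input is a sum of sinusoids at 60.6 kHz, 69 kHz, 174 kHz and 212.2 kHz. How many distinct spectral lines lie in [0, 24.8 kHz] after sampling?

4

fs/2 = 24.8 kHz.
60.6 kHz mod fs = 11 kHz.
11 kHz ≤ fs/2 = 24.8 kHz, appears at 11 kHz.
69 kHz mod fs = 19.4 kHz.
19.4 kHz ≤ fs/2 = 24.8 kHz, appears at 19.4 kHz.
174 kHz mod fs = 25.2 kHz.
25.2 kHz > fs/2 = 24.8 kHz, folds to fs − 25.2 kHz = 24.4 kHz.
212.2 kHz mod fs = 13.8 kHz.
13.8 kHz ≤ fs/2 = 24.8 kHz, appears at 13.8 kHz.
Distinct values: {11 kHz, 13.8 kHz, 19.4 kHz, 24.4 kHz} → 4.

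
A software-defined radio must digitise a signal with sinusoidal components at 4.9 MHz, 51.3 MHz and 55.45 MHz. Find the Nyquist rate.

110.9 MHz

Highest-frequency component: 55.45 MHz.
Nyquist rate = 2 × 55.45 MHz = 110.9 MHz.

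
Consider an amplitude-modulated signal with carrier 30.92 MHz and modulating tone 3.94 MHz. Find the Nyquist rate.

AM sidebands sit at fc ± fm = 26.98 MHz and 34.86 MHz.
Highest-frequency component: 34.86 MHz.
Nyquist rate = 2 × 34.86 MHz = 69.72 MHz.

69.72 MHz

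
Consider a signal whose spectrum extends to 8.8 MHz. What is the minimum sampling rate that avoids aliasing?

Nyquist rate = 2 × 8.8 MHz = 17.6 MHz.

17.6 MHz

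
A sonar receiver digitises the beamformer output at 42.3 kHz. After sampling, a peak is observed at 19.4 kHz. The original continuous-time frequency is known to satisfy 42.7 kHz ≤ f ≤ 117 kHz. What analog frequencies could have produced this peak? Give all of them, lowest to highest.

Frequencies that alias to 19.4 kHz are k·fs ± 19.4 kHz for integer k ≥ 0.
k=0: 19.4 kHz.
k=1: 22.9 kHz, 61.7 kHz.
k=2: 65.2 kHz, 104 kHz.
k=3: 107.5 kHz, 146.3 kHz.
k=4: 149.8 kHz, 188.6 kHz.
Within [42.7 kHz, 117 kHz]: 61.7 kHz, 65.2 kHz, 104 kHz, 107.5 kHz.

61.7 kHz, 65.2 kHz, 104 kHz, 107.5 kHz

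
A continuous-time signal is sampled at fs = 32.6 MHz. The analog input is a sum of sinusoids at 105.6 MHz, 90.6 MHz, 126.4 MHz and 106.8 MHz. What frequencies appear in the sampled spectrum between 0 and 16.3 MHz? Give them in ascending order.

4 MHz, 7.2 MHz, 7.8 MHz, 9 MHz

fs/2 = 16.3 MHz.
105.6 MHz mod fs = 7.8 MHz.
7.8 MHz ≤ fs/2 = 16.3 MHz, appears at 7.8 MHz.
90.6 MHz mod fs = 25.4 MHz.
25.4 MHz > fs/2 = 16.3 MHz, folds to fs − 25.4 MHz = 7.2 MHz.
126.4 MHz mod fs = 28.6 MHz.
28.6 MHz > fs/2 = 16.3 MHz, folds to fs − 28.6 MHz = 4 MHz.
106.8 MHz mod fs = 9 MHz.
9 MHz ≤ fs/2 = 16.3 MHz, appears at 9 MHz.
Distinct values: {4 MHz, 7.2 MHz, 7.8 MHz, 9 MHz}.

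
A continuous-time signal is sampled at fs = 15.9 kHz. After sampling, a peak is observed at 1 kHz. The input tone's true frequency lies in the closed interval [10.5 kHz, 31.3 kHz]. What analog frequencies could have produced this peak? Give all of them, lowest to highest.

Frequencies that alias to 1 kHz are k·fs ± 1 kHz for integer k ≥ 0.
k=0: 1 kHz.
k=1: 14.9 kHz, 16.9 kHz.
k=2: 30.8 kHz, 32.8 kHz.
k=3: 46.7 kHz, 48.7 kHz.
Within [10.5 kHz, 31.3 kHz]: 14.9 kHz, 16.9 kHz, 30.8 kHz.

14.9 kHz, 16.9 kHz, 30.8 kHz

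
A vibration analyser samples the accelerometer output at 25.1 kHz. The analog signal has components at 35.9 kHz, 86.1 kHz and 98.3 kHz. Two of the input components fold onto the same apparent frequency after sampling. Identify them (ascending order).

35.9 kHz, 86.1 kHz

fs/2 = 12.55 kHz.
35.9 kHz mod fs = 10.8 kHz.
10.8 kHz ≤ fs/2 = 12.55 kHz, appears at 10.8 kHz.
86.1 kHz mod fs = 10.8 kHz.
10.8 kHz ≤ fs/2 = 12.55 kHz, appears at 10.8 kHz.
98.3 kHz mod fs = 23 kHz.
23 kHz > fs/2 = 12.55 kHz, folds to fs − 23 kHz = 2.1 kHz.
35.9 kHz and 86.1 kHz both map to 10.8 kHz.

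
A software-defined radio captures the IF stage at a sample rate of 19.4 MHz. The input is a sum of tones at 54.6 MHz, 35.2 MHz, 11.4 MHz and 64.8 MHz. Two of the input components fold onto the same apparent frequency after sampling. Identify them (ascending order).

fs/2 = 9.7 MHz.
54.6 MHz mod fs = 15.8 MHz.
15.8 MHz > fs/2 = 9.7 MHz, folds to fs − 15.8 MHz = 3.6 MHz.
35.2 MHz mod fs = 15.8 MHz.
15.8 MHz > fs/2 = 9.7 MHz, folds to fs − 15.8 MHz = 3.6 MHz.
11.4 MHz > fs/2 = 9.7 MHz, folds to fs − 11.4 MHz = 8 MHz.
64.8 MHz mod fs = 6.6 MHz.
6.6 MHz ≤ fs/2 = 9.7 MHz, appears at 6.6 MHz.
35.2 MHz and 54.6 MHz both map to 3.6 MHz.

35.2 MHz, 54.6 MHz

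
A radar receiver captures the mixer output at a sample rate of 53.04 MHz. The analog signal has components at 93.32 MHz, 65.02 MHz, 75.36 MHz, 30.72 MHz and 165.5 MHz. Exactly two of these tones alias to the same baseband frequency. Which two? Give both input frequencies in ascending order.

fs/2 = 26.52 MHz.
93.32 MHz mod fs = 40.28 MHz.
40.28 MHz > fs/2 = 26.52 MHz, folds to fs − 40.28 MHz = 12.76 MHz.
65.02 MHz mod fs = 11.98 MHz.
11.98 MHz ≤ fs/2 = 26.52 MHz, appears at 11.98 MHz.
75.36 MHz mod fs = 22.32 MHz.
22.32 MHz ≤ fs/2 = 26.52 MHz, appears at 22.32 MHz.
30.72 MHz > fs/2 = 26.52 MHz, folds to fs − 30.72 MHz = 22.32 MHz.
165.5 MHz mod fs = 6.38 MHz.
6.38 MHz ≤ fs/2 = 26.52 MHz, appears at 6.38 MHz.
30.72 MHz and 75.36 MHz both map to 22.32 MHz.

30.72 MHz, 75.36 MHz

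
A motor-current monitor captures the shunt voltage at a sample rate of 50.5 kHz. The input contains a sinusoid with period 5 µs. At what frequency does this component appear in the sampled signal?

T = 5 µs → f = 1/T = 200 kHz.
200 kHz mod fs = 48.5 kHz.
48.5 kHz > fs/2 = 25.25 kHz, folds to fs − 48.5 kHz = 2 kHz.

2 kHz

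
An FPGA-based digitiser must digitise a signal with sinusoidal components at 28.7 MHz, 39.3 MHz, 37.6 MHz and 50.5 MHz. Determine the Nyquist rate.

Highest-frequency component: 50.5 MHz.
Nyquist rate = 2 × 50.5 MHz = 101 MHz.

101 MHz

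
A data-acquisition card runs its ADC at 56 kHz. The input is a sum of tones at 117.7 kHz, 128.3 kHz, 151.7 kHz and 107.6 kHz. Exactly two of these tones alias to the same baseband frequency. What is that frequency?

fs/2 = 28 kHz.
117.7 kHz mod fs = 5.7 kHz.
5.7 kHz ≤ fs/2 = 28 kHz, appears at 5.7 kHz.
128.3 kHz mod fs = 16.3 kHz.
16.3 kHz ≤ fs/2 = 28 kHz, appears at 16.3 kHz.
151.7 kHz mod fs = 39.7 kHz.
39.7 kHz > fs/2 = 28 kHz, folds to fs − 39.7 kHz = 16.3 kHz.
107.6 kHz mod fs = 51.6 kHz.
51.6 kHz > fs/2 = 28 kHz, folds to fs − 51.6 kHz = 4.4 kHz.
128.3 kHz and 151.7 kHz both map to 16.3 kHz.

16.3 kHz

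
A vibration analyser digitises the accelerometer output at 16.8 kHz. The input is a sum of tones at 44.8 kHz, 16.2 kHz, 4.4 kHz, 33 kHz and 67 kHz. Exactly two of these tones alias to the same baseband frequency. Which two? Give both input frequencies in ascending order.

16.2 kHz, 33 kHz

fs/2 = 8.4 kHz.
44.8 kHz mod fs = 11.2 kHz.
11.2 kHz > fs/2 = 8.4 kHz, folds to fs − 11.2 kHz = 5.6 kHz.
16.2 kHz > fs/2 = 8.4 kHz, folds to fs − 16.2 kHz = 0.6 kHz.
4.4 kHz ≤ fs/2 = 8.4 kHz, passes unchanged.
33 kHz mod fs = 16.2 kHz.
16.2 kHz > fs/2 = 8.4 kHz, folds to fs − 16.2 kHz = 0.6 kHz.
67 kHz mod fs = 16.6 kHz.
16.6 kHz > fs/2 = 8.4 kHz, folds to fs − 16.6 kHz = 0.2 kHz.
16.2 kHz and 33 kHz both map to 0.6 kHz.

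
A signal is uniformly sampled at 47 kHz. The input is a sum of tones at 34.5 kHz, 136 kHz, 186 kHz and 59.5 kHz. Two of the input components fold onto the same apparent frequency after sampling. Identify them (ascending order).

34.5 kHz, 59.5 kHz

fs/2 = 23.5 kHz.
34.5 kHz > fs/2 = 23.5 kHz, folds to fs − 34.5 kHz = 12.5 kHz.
136 kHz mod fs = 42 kHz.
42 kHz > fs/2 = 23.5 kHz, folds to fs − 42 kHz = 5 kHz.
186 kHz mod fs = 45 kHz.
45 kHz > fs/2 = 23.5 kHz, folds to fs − 45 kHz = 2 kHz.
59.5 kHz mod fs = 12.5 kHz.
12.5 kHz ≤ fs/2 = 23.5 kHz, appears at 12.5 kHz.
34.5 kHz and 59.5 kHz both map to 12.5 kHz.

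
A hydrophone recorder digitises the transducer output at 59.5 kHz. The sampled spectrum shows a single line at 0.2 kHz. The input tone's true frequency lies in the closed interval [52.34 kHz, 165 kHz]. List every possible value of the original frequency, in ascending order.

59.3 kHz, 59.7 kHz, 118.8 kHz, 119.2 kHz

Frequencies that alias to 0.2 kHz are k·fs ± 0.2 kHz for integer k ≥ 0.
k=0: 0.2 kHz.
k=1: 59.3 kHz, 59.7 kHz.
k=2: 118.8 kHz, 119.2 kHz.
k=3: 178.3 kHz, 178.7 kHz.
Within [52.34 kHz, 165 kHz]: 59.3 kHz, 59.7 kHz, 118.8 kHz, 119.2 kHz.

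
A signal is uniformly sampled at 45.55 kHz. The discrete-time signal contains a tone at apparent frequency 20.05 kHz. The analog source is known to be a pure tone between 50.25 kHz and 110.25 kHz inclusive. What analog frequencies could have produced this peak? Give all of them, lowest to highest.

65.6 kHz, 71.05 kHz

Frequencies that alias to 20.05 kHz are k·fs ± 20.05 kHz for integer k ≥ 0.
k=0: 20.05 kHz.
k=1: 25.5 kHz, 65.6 kHz.
k=2: 71.05 kHz, 111.15 kHz.
k=3: 116.6 kHz, 156.7 kHz.
Within [50.25 kHz, 110.25 kHz]: 65.6 kHz, 71.05 kHz.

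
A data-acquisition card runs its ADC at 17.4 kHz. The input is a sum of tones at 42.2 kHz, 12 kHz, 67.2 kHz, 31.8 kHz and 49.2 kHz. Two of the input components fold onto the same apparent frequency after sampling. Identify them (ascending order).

fs/2 = 8.7 kHz.
42.2 kHz mod fs = 7.4 kHz.
7.4 kHz ≤ fs/2 = 8.7 kHz, appears at 7.4 kHz.
12 kHz > fs/2 = 8.7 kHz, folds to fs − 12 kHz = 5.4 kHz.
67.2 kHz mod fs = 15 kHz.
15 kHz > fs/2 = 8.7 kHz, folds to fs − 15 kHz = 2.4 kHz.
31.8 kHz mod fs = 14.4 kHz.
14.4 kHz > fs/2 = 8.7 kHz, folds to fs − 14.4 kHz = 3 kHz.
49.2 kHz mod fs = 14.4 kHz.
14.4 kHz > fs/2 = 8.7 kHz, folds to fs − 14.4 kHz = 3 kHz.
31.8 kHz and 49.2 kHz both map to 3 kHz.

31.8 kHz, 49.2 kHz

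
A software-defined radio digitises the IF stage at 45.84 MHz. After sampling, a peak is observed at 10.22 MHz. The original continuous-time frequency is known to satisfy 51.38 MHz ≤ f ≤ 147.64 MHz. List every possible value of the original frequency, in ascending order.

Frequencies that alias to 10.22 MHz are k·fs ± 10.22 MHz for integer k ≥ 0.
k=0: 10.22 MHz.
k=1: 35.62 MHz, 56.06 MHz.
k=2: 81.46 MHz, 101.9 MHz.
k=3: 127.3 MHz, 147.74 MHz.
k=4: 173.14 MHz, 193.58 MHz.
Within [51.38 MHz, 147.64 MHz]: 56.06 MHz, 81.46 MHz, 101.9 MHz, 127.3 MHz.

56.06 MHz, 81.46 MHz, 101.9 MHz, 127.3 MHz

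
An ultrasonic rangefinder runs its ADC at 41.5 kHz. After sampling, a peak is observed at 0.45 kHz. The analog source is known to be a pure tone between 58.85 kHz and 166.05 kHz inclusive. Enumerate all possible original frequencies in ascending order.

82.55 kHz, 83.45 kHz, 124.05 kHz, 124.95 kHz, 165.55 kHz

Frequencies that alias to 0.45 kHz are k·fs ± 0.45 kHz for integer k ≥ 0.
k=0: 0.45 kHz.
k=1: 41.05 kHz, 41.95 kHz.
k=2: 82.55 kHz, 83.45 kHz.
k=3: 124.05 kHz, 124.95 kHz.
k=4: 165.55 kHz, 166.45 kHz.
k=5: 207.05 kHz, 207.95 kHz.
Within [58.85 kHz, 166.05 kHz]: 82.55 kHz, 83.45 kHz, 124.05 kHz, 124.95 kHz, 165.55 kHz.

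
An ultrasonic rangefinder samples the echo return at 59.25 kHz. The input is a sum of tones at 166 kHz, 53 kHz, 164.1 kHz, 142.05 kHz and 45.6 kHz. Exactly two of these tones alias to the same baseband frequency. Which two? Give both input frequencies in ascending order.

45.6 kHz, 164.1 kHz

fs/2 = 29.625 kHz.
166 kHz mod fs = 47.5 kHz.
47.5 kHz > fs/2 = 29.625 kHz, folds to fs − 47.5 kHz = 11.75 kHz.
53 kHz > fs/2 = 29.625 kHz, folds to fs − 53 kHz = 6.25 kHz.
164.1 kHz mod fs = 45.6 kHz.
45.6 kHz > fs/2 = 29.625 kHz, folds to fs − 45.6 kHz = 13.65 kHz.
142.05 kHz mod fs = 23.55 kHz.
23.55 kHz ≤ fs/2 = 29.625 kHz, appears at 23.55 kHz.
45.6 kHz > fs/2 = 29.625 kHz, folds to fs − 45.6 kHz = 13.65 kHz.
45.6 kHz and 164.1 kHz both map to 13.65 kHz.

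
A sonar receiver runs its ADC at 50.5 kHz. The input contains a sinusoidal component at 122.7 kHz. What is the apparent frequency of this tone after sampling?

122.7 kHz mod fs = 21.7 kHz.
21.7 kHz ≤ fs/2 = 25.25 kHz, appears at 21.7 kHz.

21.7 kHz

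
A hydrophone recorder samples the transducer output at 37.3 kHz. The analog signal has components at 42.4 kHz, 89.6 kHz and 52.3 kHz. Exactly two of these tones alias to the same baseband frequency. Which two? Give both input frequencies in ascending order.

52.3 kHz, 89.6 kHz

fs/2 = 18.65 kHz.
42.4 kHz mod fs = 5.1 kHz.
5.1 kHz ≤ fs/2 = 18.65 kHz, appears at 5.1 kHz.
89.6 kHz mod fs = 15 kHz.
15 kHz ≤ fs/2 = 18.65 kHz, appears at 15 kHz.
52.3 kHz mod fs = 15 kHz.
15 kHz ≤ fs/2 = 18.65 kHz, appears at 15 kHz.
52.3 kHz and 89.6 kHz both map to 15 kHz.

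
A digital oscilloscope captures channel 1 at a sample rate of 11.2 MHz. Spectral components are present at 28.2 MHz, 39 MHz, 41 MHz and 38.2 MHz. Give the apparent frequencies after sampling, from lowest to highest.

3.8 MHz, 4.6 MHz, 5.4 MHz

fs/2 = 5.6 MHz.
28.2 MHz mod fs = 5.8 MHz.
5.8 MHz > fs/2 = 5.6 MHz, folds to fs − 5.8 MHz = 5.4 MHz.
39 MHz mod fs = 5.4 MHz.
5.4 MHz ≤ fs/2 = 5.6 MHz, appears at 5.4 MHz.
41 MHz mod fs = 7.4 MHz.
7.4 MHz > fs/2 = 5.6 MHz, folds to fs − 7.4 MHz = 3.8 MHz.
38.2 MHz mod fs = 4.6 MHz.
4.6 MHz ≤ fs/2 = 5.6 MHz, appears at 4.6 MHz.
Distinct values: {3.8 MHz, 4.6 MHz, 5.4 MHz}.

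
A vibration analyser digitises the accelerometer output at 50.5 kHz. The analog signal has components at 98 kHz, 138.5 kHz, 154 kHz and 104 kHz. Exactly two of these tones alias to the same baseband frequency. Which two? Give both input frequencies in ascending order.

98 kHz, 104 kHz

fs/2 = 25.25 kHz.
98 kHz mod fs = 47.5 kHz.
47.5 kHz > fs/2 = 25.25 kHz, folds to fs − 47.5 kHz = 3 kHz.
138.5 kHz mod fs = 37.5 kHz.
37.5 kHz > fs/2 = 25.25 kHz, folds to fs − 37.5 kHz = 13 kHz.
154 kHz mod fs = 2.5 kHz.
2.5 kHz ≤ fs/2 = 25.25 kHz, appears at 2.5 kHz.
104 kHz mod fs = 3 kHz.
3 kHz ≤ fs/2 = 25.25 kHz, appears at 3 kHz.
98 kHz and 104 kHz both map to 3 kHz.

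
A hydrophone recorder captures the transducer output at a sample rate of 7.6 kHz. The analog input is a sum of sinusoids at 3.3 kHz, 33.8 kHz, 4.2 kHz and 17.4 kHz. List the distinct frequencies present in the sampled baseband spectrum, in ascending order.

2.2 kHz, 3.3 kHz, 3.4 kHz

fs/2 = 3.8 kHz.
3.3 kHz ≤ fs/2 = 3.8 kHz, passes unchanged.
33.8 kHz mod fs = 3.4 kHz.
3.4 kHz ≤ fs/2 = 3.8 kHz, appears at 3.4 kHz.
4.2 kHz > fs/2 = 3.8 kHz, folds to fs − 4.2 kHz = 3.4 kHz.
17.4 kHz mod fs = 2.2 kHz.
2.2 kHz ≤ fs/2 = 3.8 kHz, appears at 2.2 kHz.
Distinct values: {2.2 kHz, 3.3 kHz, 3.4 kHz}.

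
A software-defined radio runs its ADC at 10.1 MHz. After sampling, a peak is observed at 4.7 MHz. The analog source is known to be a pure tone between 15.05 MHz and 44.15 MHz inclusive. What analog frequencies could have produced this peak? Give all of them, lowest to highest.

15.5 MHz, 24.9 MHz, 25.6 MHz, 35 MHz, 35.7 MHz

Frequencies that alias to 4.7 MHz are k·fs ± 4.7 MHz for integer k ≥ 0.
k=0: 4.7 MHz.
k=1: 5.4 MHz, 14.8 MHz.
k=2: 15.5 MHz, 24.9 MHz.
k=3: 25.6 MHz, 35 MHz.
k=4: 35.7 MHz, 45.1 MHz.
k=5: 45.8 MHz, 55.2 MHz.
Within [15.05 MHz, 44.15 MHz]: 15.5 MHz, 24.9 MHz, 25.6 MHz, 35 MHz, 35.7 MHz.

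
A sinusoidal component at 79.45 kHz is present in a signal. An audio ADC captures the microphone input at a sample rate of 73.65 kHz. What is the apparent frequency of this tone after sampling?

5.8 kHz

79.45 kHz mod fs = 5.8 kHz.
5.8 kHz ≤ fs/2 = 36.825 kHz, appears at 5.8 kHz.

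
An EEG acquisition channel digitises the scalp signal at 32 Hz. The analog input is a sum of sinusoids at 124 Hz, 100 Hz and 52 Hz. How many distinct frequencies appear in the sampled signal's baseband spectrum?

fs/2 = 16 Hz.
124 Hz mod fs = 28 Hz.
28 Hz > fs/2 = 16 Hz, folds to fs − 28 Hz = 4 Hz.
100 Hz mod fs = 4 Hz.
4 Hz ≤ fs/2 = 16 Hz, appears at 4 Hz.
52 Hz mod fs = 20 Hz.
20 Hz > fs/2 = 16 Hz, folds to fs − 20 Hz = 12 Hz.
Distinct values: {4 Hz, 12 Hz} → 2.

2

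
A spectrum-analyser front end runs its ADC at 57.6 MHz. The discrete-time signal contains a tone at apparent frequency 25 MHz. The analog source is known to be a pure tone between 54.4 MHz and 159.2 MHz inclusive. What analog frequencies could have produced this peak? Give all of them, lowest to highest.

82.6 MHz, 90.2 MHz, 140.2 MHz, 147.8 MHz

Frequencies that alias to 25 MHz are k·fs ± 25 MHz for integer k ≥ 0.
k=0: 25 MHz.
k=1: 32.6 MHz, 82.6 MHz.
k=2: 90.2 MHz, 140.2 MHz.
k=3: 147.8 MHz, 197.8 MHz.
k=4: 205.4 MHz, 255.4 MHz.
Within [54.4 MHz, 159.2 MHz]: 82.6 MHz, 90.2 MHz, 140.2 MHz, 147.8 MHz.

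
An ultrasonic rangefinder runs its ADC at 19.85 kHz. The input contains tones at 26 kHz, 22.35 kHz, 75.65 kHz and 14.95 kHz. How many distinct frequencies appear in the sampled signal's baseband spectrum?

fs/2 = 9.925 kHz.
26 kHz mod fs = 6.15 kHz.
6.15 kHz ≤ fs/2 = 9.925 kHz, appears at 6.15 kHz.
22.35 kHz mod fs = 2.5 kHz.
2.5 kHz ≤ fs/2 = 9.925 kHz, appears at 2.5 kHz.
75.65 kHz mod fs = 16.1 kHz.
16.1 kHz > fs/2 = 9.925 kHz, folds to fs − 16.1 kHz = 3.75 kHz.
14.95 kHz > fs/2 = 9.925 kHz, folds to fs − 14.95 kHz = 4.9 kHz.
Distinct values: {2.5 kHz, 3.75 kHz, 4.9 kHz, 6.15 kHz} → 4.

4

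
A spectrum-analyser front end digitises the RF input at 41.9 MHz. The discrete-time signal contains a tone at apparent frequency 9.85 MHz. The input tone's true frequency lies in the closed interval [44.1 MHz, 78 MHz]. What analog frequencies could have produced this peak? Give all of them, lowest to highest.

51.75 MHz, 73.95 MHz

Frequencies that alias to 9.85 MHz are k·fs ± 9.85 MHz for integer k ≥ 0.
k=0: 9.85 MHz.
k=1: 32.05 MHz, 51.75 MHz.
k=2: 73.95 MHz, 93.65 MHz.
k=3: 115.85 MHz, 135.55 MHz.
Within [44.1 MHz, 78 MHz]: 51.75 MHz, 73.95 MHz.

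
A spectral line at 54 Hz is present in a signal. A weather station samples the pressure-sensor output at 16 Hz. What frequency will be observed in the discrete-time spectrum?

54 Hz mod fs = 6 Hz.
6 Hz ≤ fs/2 = 8 Hz, appears at 6 Hz.

6 Hz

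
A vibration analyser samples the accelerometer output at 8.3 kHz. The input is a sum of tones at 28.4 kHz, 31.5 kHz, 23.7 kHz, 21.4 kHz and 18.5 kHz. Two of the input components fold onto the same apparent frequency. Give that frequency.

fs/2 = 4.15 kHz.
28.4 kHz mod fs = 3.5 kHz.
3.5 kHz ≤ fs/2 = 4.15 kHz, appears at 3.5 kHz.
31.5 kHz mod fs = 6.6 kHz.
6.6 kHz > fs/2 = 4.15 kHz, folds to fs − 6.6 kHz = 1.7 kHz.
23.7 kHz mod fs = 7.1 kHz.
7.1 kHz > fs/2 = 4.15 kHz, folds to fs − 7.1 kHz = 1.2 kHz.
21.4 kHz mod fs = 4.8 kHz.
4.8 kHz > fs/2 = 4.15 kHz, folds to fs − 4.8 kHz = 3.5 kHz.
18.5 kHz mod fs = 1.9 kHz.
1.9 kHz ≤ fs/2 = 4.15 kHz, appears at 1.9 kHz.
21.4 kHz and 28.4 kHz both map to 3.5 kHz.

3.5 kHz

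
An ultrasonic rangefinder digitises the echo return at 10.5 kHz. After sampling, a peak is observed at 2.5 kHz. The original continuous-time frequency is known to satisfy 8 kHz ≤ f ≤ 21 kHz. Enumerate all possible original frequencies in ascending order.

8 kHz, 13 kHz, 18.5 kHz

Frequencies that alias to 2.5 kHz are k·fs ± 2.5 kHz for integer k ≥ 0.
k=0: 2.5 kHz.
k=1: 8 kHz, 13 kHz.
k=2: 18.5 kHz, 23.5 kHz.
k=3: 29 kHz, 34 kHz.
Within [8 kHz, 21 kHz]: 8 kHz, 13 kHz, 18.5 kHz.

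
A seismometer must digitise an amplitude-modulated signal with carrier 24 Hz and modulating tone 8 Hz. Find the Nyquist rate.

AM sidebands sit at fc ± fm = 16 Hz and 32 Hz.
Highest-frequency component: 32 Hz.
Nyquist rate = 2 × 32 Hz = 64 Hz.

64 Hz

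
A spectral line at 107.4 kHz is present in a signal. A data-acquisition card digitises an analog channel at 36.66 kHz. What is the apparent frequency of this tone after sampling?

2.58 kHz

107.4 kHz mod fs = 34.08 kHz.
34.08 kHz > fs/2 = 18.33 kHz, folds to fs − 34.08 kHz = 2.58 kHz.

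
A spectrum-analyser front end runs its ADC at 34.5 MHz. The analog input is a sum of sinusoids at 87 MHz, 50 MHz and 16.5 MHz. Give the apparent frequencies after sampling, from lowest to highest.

fs/2 = 17.25 MHz.
87 MHz mod fs = 18 MHz.
18 MHz > fs/2 = 17.25 MHz, folds to fs − 18 MHz = 16.5 MHz.
50 MHz mod fs = 15.5 MHz.
15.5 MHz ≤ fs/2 = 17.25 MHz, appears at 15.5 MHz.
16.5 MHz ≤ fs/2 = 17.25 MHz, passes unchanged.
Distinct values: {15.5 MHz, 16.5 MHz}.

15.5 MHz, 16.5 MHz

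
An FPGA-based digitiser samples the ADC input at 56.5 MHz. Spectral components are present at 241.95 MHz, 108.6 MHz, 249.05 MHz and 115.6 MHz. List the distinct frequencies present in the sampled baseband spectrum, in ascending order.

fs/2 = 28.25 MHz.
241.95 MHz mod fs = 15.95 MHz.
15.95 MHz ≤ fs/2 = 28.25 MHz, appears at 15.95 MHz.
108.6 MHz mod fs = 52.1 MHz.
52.1 MHz > fs/2 = 28.25 MHz, folds to fs − 52.1 MHz = 4.4 MHz.
249.05 MHz mod fs = 23.05 MHz.
23.05 MHz ≤ fs/2 = 28.25 MHz, appears at 23.05 MHz.
115.6 MHz mod fs = 2.6 MHz.
2.6 MHz ≤ fs/2 = 28.25 MHz, appears at 2.6 MHz.
Distinct values: {2.6 MHz, 4.4 MHz, 15.95 MHz, 23.05 MHz}.

2.6 MHz, 4.4 MHz, 15.95 MHz, 23.05 MHz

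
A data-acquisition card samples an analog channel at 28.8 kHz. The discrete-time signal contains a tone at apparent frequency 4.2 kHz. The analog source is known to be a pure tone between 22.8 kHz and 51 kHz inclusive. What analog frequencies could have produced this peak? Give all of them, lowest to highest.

24.6 kHz, 33 kHz

Frequencies that alias to 4.2 kHz are k·fs ± 4.2 kHz for integer k ≥ 0.
k=0: 4.2 kHz.
k=1: 24.6 kHz, 33 kHz.
k=2: 53.4 kHz, 61.8 kHz.
Within [22.8 kHz, 51 kHz]: 24.6 kHz, 33 kHz.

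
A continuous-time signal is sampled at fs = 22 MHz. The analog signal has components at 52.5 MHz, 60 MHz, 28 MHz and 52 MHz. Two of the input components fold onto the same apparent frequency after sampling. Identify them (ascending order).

28 MHz, 60 MHz

fs/2 = 11 MHz.
52.5 MHz mod fs = 8.5 MHz.
8.5 MHz ≤ fs/2 = 11 MHz, appears at 8.5 MHz.
60 MHz mod fs = 16 MHz.
16 MHz > fs/2 = 11 MHz, folds to fs − 16 MHz = 6 MHz.
28 MHz mod fs = 6 MHz.
6 MHz ≤ fs/2 = 11 MHz, appears at 6 MHz.
52 MHz mod fs = 8 MHz.
8 MHz ≤ fs/2 = 11 MHz, appears at 8 MHz.
28 MHz and 60 MHz both map to 6 MHz.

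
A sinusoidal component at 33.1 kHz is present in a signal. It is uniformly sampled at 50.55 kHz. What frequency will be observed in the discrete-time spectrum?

17.45 kHz

33.1 kHz > fs/2 = 25.275 kHz, folds to fs − 33.1 kHz = 17.45 kHz.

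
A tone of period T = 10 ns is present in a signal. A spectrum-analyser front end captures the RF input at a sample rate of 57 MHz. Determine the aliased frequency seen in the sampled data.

T = 10 ns → f = 1/T = 100 MHz.
100 MHz mod fs = 43 MHz.
43 MHz > fs/2 = 28.5 MHz, folds to fs − 43 MHz = 14 MHz.

14 MHz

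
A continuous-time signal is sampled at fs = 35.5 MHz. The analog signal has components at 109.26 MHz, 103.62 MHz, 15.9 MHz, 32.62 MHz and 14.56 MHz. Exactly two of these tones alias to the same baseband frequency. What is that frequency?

2.88 MHz

fs/2 = 17.75 MHz.
109.26 MHz mod fs = 2.76 MHz.
2.76 MHz ≤ fs/2 = 17.75 MHz, appears at 2.76 MHz.
103.62 MHz mod fs = 32.62 MHz.
32.62 MHz > fs/2 = 17.75 MHz, folds to fs − 32.62 MHz = 2.88 MHz.
15.9 MHz ≤ fs/2 = 17.75 MHz, passes unchanged.
32.62 MHz > fs/2 = 17.75 MHz, folds to fs − 32.62 MHz = 2.88 MHz.
14.56 MHz ≤ fs/2 = 17.75 MHz, passes unchanged.
32.62 MHz and 103.62 MHz both map to 2.88 MHz.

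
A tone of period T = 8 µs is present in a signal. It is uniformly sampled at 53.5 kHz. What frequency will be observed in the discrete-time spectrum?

18 kHz

T = 8 µs → f = 1/T = 125 kHz.
125 kHz mod fs = 18 kHz.
18 kHz ≤ fs/2 = 26.75 kHz, appears at 18 kHz.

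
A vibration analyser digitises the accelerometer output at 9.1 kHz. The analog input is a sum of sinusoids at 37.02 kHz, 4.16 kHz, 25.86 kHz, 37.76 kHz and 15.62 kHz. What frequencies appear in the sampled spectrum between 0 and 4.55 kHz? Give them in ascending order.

fs/2 = 4.55 kHz.
37.02 kHz mod fs = 0.62 kHz.
0.62 kHz ≤ fs/2 = 4.55 kHz, appears at 0.62 kHz.
4.16 kHz ≤ fs/2 = 4.55 kHz, passes unchanged.
25.86 kHz mod fs = 7.66 kHz.
7.66 kHz > fs/2 = 4.55 kHz, folds to fs − 7.66 kHz = 1.44 kHz.
37.76 kHz mod fs = 1.36 kHz.
1.36 kHz ≤ fs/2 = 4.55 kHz, appears at 1.36 kHz.
15.62 kHz mod fs = 6.52 kHz.
6.52 kHz > fs/2 = 4.55 kHz, folds to fs − 6.52 kHz = 2.58 kHz.
Distinct values: {0.62 kHz, 1.36 kHz, 1.44 kHz, 2.58 kHz, 4.16 kHz}.

0.62 kHz, 1.36 kHz, 1.44 kHz, 2.58 kHz, 4.16 kHz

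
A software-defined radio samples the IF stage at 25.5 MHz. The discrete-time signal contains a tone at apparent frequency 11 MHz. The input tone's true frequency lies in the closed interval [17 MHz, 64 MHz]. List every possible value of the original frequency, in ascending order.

36.5 MHz, 40 MHz, 62 MHz

Frequencies that alias to 11 MHz are k·fs ± 11 MHz for integer k ≥ 0.
k=0: 11 MHz.
k=1: 14.5 MHz, 36.5 MHz.
k=2: 40 MHz, 62 MHz.
k=3: 65.5 MHz, 87.5 MHz.
Within [17 MHz, 64 MHz]: 36.5 MHz, 40 MHz, 62 MHz.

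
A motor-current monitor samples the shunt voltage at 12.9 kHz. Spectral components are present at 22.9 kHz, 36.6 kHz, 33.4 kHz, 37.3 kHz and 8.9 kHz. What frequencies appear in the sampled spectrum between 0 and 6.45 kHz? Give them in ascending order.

1.4 kHz, 2.1 kHz, 2.9 kHz, 4 kHz, 5.3 kHz

fs/2 = 6.45 kHz.
22.9 kHz mod fs = 10 kHz.
10 kHz > fs/2 = 6.45 kHz, folds to fs − 10 kHz = 2.9 kHz.
36.6 kHz mod fs = 10.8 kHz.
10.8 kHz > fs/2 = 6.45 kHz, folds to fs − 10.8 kHz = 2.1 kHz.
33.4 kHz mod fs = 7.6 kHz.
7.6 kHz > fs/2 = 6.45 kHz, folds to fs − 7.6 kHz = 5.3 kHz.
37.3 kHz mod fs = 11.5 kHz.
11.5 kHz > fs/2 = 6.45 kHz, folds to fs − 11.5 kHz = 1.4 kHz.
8.9 kHz > fs/2 = 6.45 kHz, folds to fs − 8.9 kHz = 4 kHz.
Distinct values: {1.4 kHz, 2.1 kHz, 2.9 kHz, 4 kHz, 5.3 kHz}.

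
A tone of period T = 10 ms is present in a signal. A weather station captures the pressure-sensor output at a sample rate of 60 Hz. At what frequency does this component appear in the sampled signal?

20 Hz

T = 10 ms → f = 1/T = 100 Hz.
100 Hz mod fs = 40 Hz.
40 Hz > fs/2 = 30 Hz, folds to fs − 40 Hz = 20 Hz.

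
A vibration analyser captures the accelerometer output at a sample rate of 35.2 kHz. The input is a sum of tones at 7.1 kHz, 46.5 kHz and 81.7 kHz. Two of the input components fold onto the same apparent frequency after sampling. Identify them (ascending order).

46.5 kHz, 81.7 kHz

fs/2 = 17.6 kHz.
7.1 kHz ≤ fs/2 = 17.6 kHz, passes unchanged.
46.5 kHz mod fs = 11.3 kHz.
11.3 kHz ≤ fs/2 = 17.6 kHz, appears at 11.3 kHz.
81.7 kHz mod fs = 11.3 kHz.
11.3 kHz ≤ fs/2 = 17.6 kHz, appears at 11.3 kHz.
46.5 kHz and 81.7 kHz both map to 11.3 kHz.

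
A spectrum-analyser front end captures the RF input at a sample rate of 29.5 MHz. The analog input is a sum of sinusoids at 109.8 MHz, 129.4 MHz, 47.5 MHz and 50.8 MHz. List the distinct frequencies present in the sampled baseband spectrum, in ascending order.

fs/2 = 14.75 MHz.
109.8 MHz mod fs = 21.3 MHz.
21.3 MHz > fs/2 = 14.75 MHz, folds to fs − 21.3 MHz = 8.2 MHz.
129.4 MHz mod fs = 11.4 MHz.
11.4 MHz ≤ fs/2 = 14.75 MHz, appears at 11.4 MHz.
47.5 MHz mod fs = 18 MHz.
18 MHz > fs/2 = 14.75 MHz, folds to fs − 18 MHz = 11.5 MHz.
50.8 MHz mod fs = 21.3 MHz.
21.3 MHz > fs/2 = 14.75 MHz, folds to fs − 21.3 MHz = 8.2 MHz.
Distinct values: {8.2 MHz, 11.4 MHz, 11.5 MHz}.

8.2 MHz, 11.4 MHz, 11.5 MHz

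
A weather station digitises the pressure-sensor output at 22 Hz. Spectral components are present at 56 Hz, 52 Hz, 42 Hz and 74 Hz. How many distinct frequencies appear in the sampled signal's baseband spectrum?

fs/2 = 11 Hz.
56 Hz mod fs = 12 Hz.
12 Hz > fs/2 = 11 Hz, folds to fs − 12 Hz = 10 Hz.
52 Hz mod fs = 8 Hz.
8 Hz ≤ fs/2 = 11 Hz, appears at 8 Hz.
42 Hz mod fs = 20 Hz.
20 Hz > fs/2 = 11 Hz, folds to fs − 20 Hz = 2 Hz.
74 Hz mod fs = 8 Hz.
8 Hz ≤ fs/2 = 11 Hz, appears at 8 Hz.
Distinct values: {2 Hz, 8 Hz, 10 Hz} → 3.

3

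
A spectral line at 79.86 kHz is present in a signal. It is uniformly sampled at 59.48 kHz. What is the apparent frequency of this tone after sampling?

79.86 kHz mod fs = 20.38 kHz.
20.38 kHz ≤ fs/2 = 29.74 kHz, appears at 20.38 kHz.

20.38 kHz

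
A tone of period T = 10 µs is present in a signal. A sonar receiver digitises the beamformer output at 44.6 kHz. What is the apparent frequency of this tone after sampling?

T = 10 µs → f = 1/T = 100 kHz.
100 kHz mod fs = 10.8 kHz.
10.8 kHz ≤ fs/2 = 22.3 kHz, appears at 10.8 kHz.

10.8 kHz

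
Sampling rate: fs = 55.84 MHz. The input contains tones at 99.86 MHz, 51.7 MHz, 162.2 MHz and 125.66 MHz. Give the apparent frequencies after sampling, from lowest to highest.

fs/2 = 27.92 MHz.
99.86 MHz mod fs = 44.02 MHz.
44.02 MHz > fs/2 = 27.92 MHz, folds to fs − 44.02 MHz = 11.82 MHz.
51.7 MHz > fs/2 = 27.92 MHz, folds to fs − 51.7 MHz = 4.14 MHz.
162.2 MHz mod fs = 50.52 MHz.
50.52 MHz > fs/2 = 27.92 MHz, folds to fs − 50.52 MHz = 5.32 MHz.
125.66 MHz mod fs = 13.98 MHz.
13.98 MHz ≤ fs/2 = 27.92 MHz, appears at 13.98 MHz.
Distinct values: {4.14 MHz, 5.32 MHz, 11.82 MHz, 13.98 MHz}.

4.14 MHz, 5.32 MHz, 11.82 MHz, 13.98 MHz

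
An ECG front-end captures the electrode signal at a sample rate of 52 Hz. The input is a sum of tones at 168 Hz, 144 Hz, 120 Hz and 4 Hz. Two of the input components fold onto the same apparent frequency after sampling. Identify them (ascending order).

144 Hz, 168 Hz

fs/2 = 26 Hz.
168 Hz mod fs = 12 Hz.
12 Hz ≤ fs/2 = 26 Hz, appears at 12 Hz.
144 Hz mod fs = 40 Hz.
40 Hz > fs/2 = 26 Hz, folds to fs − 40 Hz = 12 Hz.
120 Hz mod fs = 16 Hz.
16 Hz ≤ fs/2 = 26 Hz, appears at 16 Hz.
4 Hz ≤ fs/2 = 26 Hz, passes unchanged.
144 Hz and 168 Hz both map to 12 Hz.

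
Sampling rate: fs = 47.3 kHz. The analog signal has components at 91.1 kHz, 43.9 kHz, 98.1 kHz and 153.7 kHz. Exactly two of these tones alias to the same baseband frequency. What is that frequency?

fs/2 = 23.65 kHz.
91.1 kHz mod fs = 43.8 kHz.
43.8 kHz > fs/2 = 23.65 kHz, folds to fs − 43.8 kHz = 3.5 kHz.
43.9 kHz > fs/2 = 23.65 kHz, folds to fs − 43.9 kHz = 3.4 kHz.
98.1 kHz mod fs = 3.5 kHz.
3.5 kHz ≤ fs/2 = 23.65 kHz, appears at 3.5 kHz.
153.7 kHz mod fs = 11.8 kHz.
11.8 kHz ≤ fs/2 = 23.65 kHz, appears at 11.8 kHz.
91.1 kHz and 98.1 kHz both map to 3.5 kHz.

3.5 kHz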